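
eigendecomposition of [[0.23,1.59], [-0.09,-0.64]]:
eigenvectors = [[0.99,-0.93], [-0.14,0.38]]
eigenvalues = [0.01, -0.42]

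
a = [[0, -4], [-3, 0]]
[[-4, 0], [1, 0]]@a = [[0, 16], [0, -4]]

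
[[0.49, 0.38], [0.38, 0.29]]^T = [[0.49, 0.38], [0.38, 0.29]]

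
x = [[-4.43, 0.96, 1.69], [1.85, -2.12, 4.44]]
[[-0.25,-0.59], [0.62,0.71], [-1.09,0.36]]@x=[[0.02, 1.01, -3.04],[-1.43, -0.91, 4.2],[5.49, -1.81, -0.24]]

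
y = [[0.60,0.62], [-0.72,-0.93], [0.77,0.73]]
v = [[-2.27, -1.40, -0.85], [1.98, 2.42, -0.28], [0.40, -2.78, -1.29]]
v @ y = [[-1.01, -0.73],  [-0.77, -1.23],  [1.25, 1.89]]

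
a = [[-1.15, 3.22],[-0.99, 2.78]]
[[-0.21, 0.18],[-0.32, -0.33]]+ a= [[-1.36, 3.40], [-1.31, 2.45]]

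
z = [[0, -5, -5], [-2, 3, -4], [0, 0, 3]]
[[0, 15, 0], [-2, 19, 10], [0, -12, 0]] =z @ [[1, 0, -5], [0, 1, 0], [0, -4, 0]]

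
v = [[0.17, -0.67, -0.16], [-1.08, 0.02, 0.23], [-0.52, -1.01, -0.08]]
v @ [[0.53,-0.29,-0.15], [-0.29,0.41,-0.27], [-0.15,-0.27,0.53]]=[[0.31, -0.28, 0.07], [-0.61, 0.26, 0.28], [0.03, -0.24, 0.31]]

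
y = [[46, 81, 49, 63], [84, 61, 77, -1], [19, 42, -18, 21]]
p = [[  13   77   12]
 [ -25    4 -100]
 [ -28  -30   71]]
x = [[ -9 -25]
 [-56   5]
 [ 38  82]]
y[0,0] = 46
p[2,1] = -30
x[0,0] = -9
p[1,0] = -25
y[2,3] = 21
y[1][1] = 61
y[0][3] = 63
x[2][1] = 82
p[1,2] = -100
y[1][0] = 84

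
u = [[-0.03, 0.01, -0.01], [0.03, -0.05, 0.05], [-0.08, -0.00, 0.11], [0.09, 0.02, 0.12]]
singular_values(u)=[0.17, 0.12, 0.05]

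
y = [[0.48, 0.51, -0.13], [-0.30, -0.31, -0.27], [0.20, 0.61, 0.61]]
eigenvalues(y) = [(0.16+0.36j), (0.16-0.36j), (0.46+0j)]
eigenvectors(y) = [[0.70+0.00j, 0.70-0.00j, -0.85+0.00j], [-0.35+0.42j, -0.35-0.42j, 0.16+0.00j], [(0.37-0.27j), (0.37+0.27j), (0.5+0j)]]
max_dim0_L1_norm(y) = 1.43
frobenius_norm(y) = 1.25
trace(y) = 0.78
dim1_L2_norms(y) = [0.71, 0.51, 0.89]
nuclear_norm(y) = 1.77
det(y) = 0.07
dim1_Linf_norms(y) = [0.51, 0.31, 0.61]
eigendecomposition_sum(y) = [[0.19+0.08j,0.42-0.04j,0.19+0.15j],[-0.14+0.07j,(-0.19+0.27j),(-0.18+0.04j)],[0.13-0.03j,0.21-0.18j,(0.16+0.01j)]] + [[0.19-0.08j, 0.42+0.04j, (0.19-0.15j)], [(-0.14-0.07j), -0.19-0.27j, (-0.18-0.04j)], [0.13+0.03j, 0.21+0.18j, 0.16-0.01j]] + [[(0.11+0j), (-0.33+0j), (-0.51+0j)], [(-0.02-0j), 0.06-0.00j, 0.09-0.00j], [(-0.06-0j), 0.19-0.00j, (0.29-0j)]]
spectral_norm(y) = 1.12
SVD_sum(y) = [[0.26,  0.42,  0.25], [-0.23,  -0.38,  -0.23], [0.39,  0.63,  0.38]] + [[0.24, 0.08, -0.37],[0.00, 0.00, -0.01],[-0.16, -0.05, 0.24]] + [[-0.02, 0.02, -0.01], [-0.07, 0.07, -0.03], [-0.03, 0.03, -0.01]]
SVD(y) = [[-0.49, -0.84, 0.23], [0.45, -0.02, 0.89], [-0.75, 0.54, 0.38]] @ diag([1.1167113635236667, 0.5385950301267038, 0.1160651717783077]) @ [[-0.47, -0.76, -0.46], [-0.54, -0.17, 0.83], [-0.70, 0.63, -0.33]]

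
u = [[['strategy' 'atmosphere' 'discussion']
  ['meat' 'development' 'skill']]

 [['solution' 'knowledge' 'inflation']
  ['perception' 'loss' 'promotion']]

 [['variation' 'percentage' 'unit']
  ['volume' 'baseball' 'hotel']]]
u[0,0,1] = 'atmosphere'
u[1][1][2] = 'promotion'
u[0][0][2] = 'discussion'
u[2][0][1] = 'percentage'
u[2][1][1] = 'baseball'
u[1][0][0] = 'solution'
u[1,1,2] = 'promotion'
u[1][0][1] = 'knowledge'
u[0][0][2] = 'discussion'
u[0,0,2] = 'discussion'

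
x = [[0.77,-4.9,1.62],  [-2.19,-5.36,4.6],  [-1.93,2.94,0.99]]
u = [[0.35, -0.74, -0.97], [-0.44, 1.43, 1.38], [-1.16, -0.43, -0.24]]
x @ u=[[0.55, -8.27, -7.9], [-3.74, -8.02, -6.38], [-3.12, 5.21, 5.69]]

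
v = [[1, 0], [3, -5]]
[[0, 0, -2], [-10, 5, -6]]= v @[[0, 0, -2], [2, -1, 0]]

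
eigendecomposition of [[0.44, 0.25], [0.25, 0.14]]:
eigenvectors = [[0.87,-0.49], [0.49,0.87]]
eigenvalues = [0.58, -0.0]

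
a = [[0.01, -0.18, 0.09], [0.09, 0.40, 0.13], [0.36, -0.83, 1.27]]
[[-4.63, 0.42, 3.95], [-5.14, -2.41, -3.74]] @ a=[[1.41, -2.28, 4.65], [-1.61, 3.07, -5.53]]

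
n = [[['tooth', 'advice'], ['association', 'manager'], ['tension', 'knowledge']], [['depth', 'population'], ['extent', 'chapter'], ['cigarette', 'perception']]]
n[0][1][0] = 'association'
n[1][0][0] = 'depth'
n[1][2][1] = 'perception'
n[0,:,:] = [['tooth', 'advice'], ['association', 'manager'], ['tension', 'knowledge']]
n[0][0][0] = 'tooth'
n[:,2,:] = [['tension', 'knowledge'], ['cigarette', 'perception']]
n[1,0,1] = 'population'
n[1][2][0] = 'cigarette'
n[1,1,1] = 'chapter'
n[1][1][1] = 'chapter'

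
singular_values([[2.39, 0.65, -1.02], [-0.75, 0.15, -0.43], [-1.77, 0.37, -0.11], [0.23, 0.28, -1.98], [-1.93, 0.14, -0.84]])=[3.65, 2.48, 0.54]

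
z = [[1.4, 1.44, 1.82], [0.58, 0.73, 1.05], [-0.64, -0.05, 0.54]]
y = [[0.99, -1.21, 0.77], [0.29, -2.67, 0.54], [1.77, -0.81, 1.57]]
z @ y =[[5.03, -7.01, 4.71], [2.64, -3.5, 2.49], [0.31, 0.47, 0.33]]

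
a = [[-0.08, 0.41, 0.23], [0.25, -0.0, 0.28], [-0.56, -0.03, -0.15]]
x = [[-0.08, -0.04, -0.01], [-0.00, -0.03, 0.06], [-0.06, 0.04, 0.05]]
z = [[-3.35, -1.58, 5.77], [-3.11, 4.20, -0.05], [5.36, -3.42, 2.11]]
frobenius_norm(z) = 10.92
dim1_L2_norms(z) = [6.86, 5.23, 6.7]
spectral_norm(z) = 8.29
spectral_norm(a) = 0.67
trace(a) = -0.23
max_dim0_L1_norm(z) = 11.82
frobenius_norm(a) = 0.84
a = z @ x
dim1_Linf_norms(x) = [0.08, 0.06, 0.06]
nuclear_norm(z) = 17.03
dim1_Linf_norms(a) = [0.41, 0.28, 0.56]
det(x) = 0.00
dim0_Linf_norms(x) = [0.08, 0.04, 0.06]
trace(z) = 2.96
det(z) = -107.58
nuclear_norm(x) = 0.24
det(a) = -0.05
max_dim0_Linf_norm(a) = 0.56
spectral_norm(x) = 0.11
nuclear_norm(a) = 1.31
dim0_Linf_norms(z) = [5.36, 4.2, 5.77]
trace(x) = -0.06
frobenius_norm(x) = 0.14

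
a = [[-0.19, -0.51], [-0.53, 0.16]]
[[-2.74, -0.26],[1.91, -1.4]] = a @ [[-1.79, 2.52], [6.03, -0.42]]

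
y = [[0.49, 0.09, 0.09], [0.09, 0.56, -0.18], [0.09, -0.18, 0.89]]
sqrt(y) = [[0.69, 0.07, 0.06],[0.07, 0.74, -0.11],[0.06, -0.11, 0.94]]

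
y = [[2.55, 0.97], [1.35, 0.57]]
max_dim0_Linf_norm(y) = 2.55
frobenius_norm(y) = 3.10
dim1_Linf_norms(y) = [2.55, 1.35]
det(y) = 0.14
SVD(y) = [[-0.88, -0.47], [-0.47, 0.88]] @ diag([3.096552508903173, 0.04650332897180736]) @ [[-0.93, -0.36], [-0.36, 0.93]]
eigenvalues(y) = [3.07, 0.05]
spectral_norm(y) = 3.10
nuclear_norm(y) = 3.14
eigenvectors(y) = [[0.88, -0.36], [0.47, 0.93]]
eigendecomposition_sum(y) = [[2.54, 0.99], [1.37, 0.53]] + [[0.01,-0.02], [-0.02,0.04]]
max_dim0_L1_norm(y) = 3.9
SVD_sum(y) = [[2.54, 0.99], [1.36, 0.53]] + [[0.01, -0.02], [-0.01, 0.04]]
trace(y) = 3.12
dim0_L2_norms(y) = [2.89, 1.13]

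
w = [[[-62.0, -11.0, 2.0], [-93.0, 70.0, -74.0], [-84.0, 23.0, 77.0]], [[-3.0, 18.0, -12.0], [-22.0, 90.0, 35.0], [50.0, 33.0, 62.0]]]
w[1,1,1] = 90.0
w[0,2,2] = 77.0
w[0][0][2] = 2.0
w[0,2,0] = -84.0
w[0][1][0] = -93.0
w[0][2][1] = 23.0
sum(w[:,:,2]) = 90.0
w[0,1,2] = -74.0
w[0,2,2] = 77.0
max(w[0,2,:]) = 77.0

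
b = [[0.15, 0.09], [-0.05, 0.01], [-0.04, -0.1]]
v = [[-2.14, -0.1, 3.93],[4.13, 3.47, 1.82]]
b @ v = [[0.05, 0.3, 0.75],  [0.15, 0.04, -0.18],  [-0.33, -0.34, -0.34]]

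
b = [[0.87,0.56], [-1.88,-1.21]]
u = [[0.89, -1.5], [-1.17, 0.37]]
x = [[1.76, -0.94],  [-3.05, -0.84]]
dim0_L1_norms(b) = [2.75, 1.77]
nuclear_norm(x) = 4.76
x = u + b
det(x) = -4.35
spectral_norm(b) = 2.46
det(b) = 0.00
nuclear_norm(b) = 2.46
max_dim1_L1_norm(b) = 3.09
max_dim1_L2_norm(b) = 2.24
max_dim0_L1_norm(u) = 2.06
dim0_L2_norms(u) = [1.47, 1.54]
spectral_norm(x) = 3.53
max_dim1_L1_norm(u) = 2.39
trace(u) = 1.26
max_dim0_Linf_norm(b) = 1.88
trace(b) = -0.34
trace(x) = 0.92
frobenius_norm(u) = 2.13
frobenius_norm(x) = 3.74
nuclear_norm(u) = 2.72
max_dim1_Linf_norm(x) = 3.05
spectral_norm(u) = 2.01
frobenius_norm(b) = 2.46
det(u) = -1.43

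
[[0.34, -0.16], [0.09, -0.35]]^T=[[0.34,0.09], [-0.16,-0.35]]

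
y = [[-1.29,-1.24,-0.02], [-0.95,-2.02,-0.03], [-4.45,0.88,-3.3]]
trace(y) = -6.61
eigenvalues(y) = [-0.52, -3.42, -2.67]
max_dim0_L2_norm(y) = 4.73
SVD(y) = [[-0.17, -0.56, -0.81], [-0.11, -0.81, 0.58], [-0.98, 0.19, 0.07]] @ diag([5.708647905882802, 2.639359678722268, 0.3129210331617431]) @ [[0.82,-0.07,0.57], [0.24,0.94,-0.23], [0.52,-0.32,-0.79]]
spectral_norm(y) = 5.71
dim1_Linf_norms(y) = [1.29, 2.02, 4.45]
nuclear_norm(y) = 8.66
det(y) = -4.71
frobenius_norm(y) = 6.30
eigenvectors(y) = [[0.47, -0.04, -0.18], [-0.28, -0.05, -0.21], [-0.84, -1.00, 0.96]]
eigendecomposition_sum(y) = [[-0.35,0.29,-0.0], [0.21,-0.17,0.0], [0.62,-0.51,0.0]] + [[-0.31,-0.21,-0.10],  [-0.39,-0.26,-0.13],  [-8.51,-5.75,-2.85]] + [[-0.64, -1.32, 0.08], [-0.77, -1.59, 0.10], [3.45, 7.14, -0.45]]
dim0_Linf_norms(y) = [4.45, 2.02, 3.3]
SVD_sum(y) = [[-0.8, 0.07, -0.55], [-0.53, 0.05, -0.37], [-4.58, 0.41, -3.17]] + [[-0.36, -1.39, 0.33], [-0.51, -2.01, 0.48], [0.12, 0.48, -0.11]] + [[-0.13, 0.08, 0.20], [0.09, -0.06, -0.14], [0.01, -0.01, -0.02]]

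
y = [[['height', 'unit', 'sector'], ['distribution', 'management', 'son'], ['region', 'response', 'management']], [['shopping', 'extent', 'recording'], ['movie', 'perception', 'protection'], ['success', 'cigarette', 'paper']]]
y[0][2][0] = 'region'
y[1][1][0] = 'movie'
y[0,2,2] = 'management'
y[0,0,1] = 'unit'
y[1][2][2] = 'paper'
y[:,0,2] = ['sector', 'recording']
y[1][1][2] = 'protection'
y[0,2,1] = 'response'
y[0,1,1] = 'management'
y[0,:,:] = [['height', 'unit', 'sector'], ['distribution', 'management', 'son'], ['region', 'response', 'management']]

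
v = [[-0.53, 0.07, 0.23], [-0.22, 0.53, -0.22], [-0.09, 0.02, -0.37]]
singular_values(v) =[0.69, 0.55, 0.28]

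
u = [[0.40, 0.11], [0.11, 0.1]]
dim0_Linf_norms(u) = [0.4, 0.11]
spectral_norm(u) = 0.44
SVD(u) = [[-0.95, -0.31], [-0.31, 0.95]] @ diag([0.4360107523773827, 0.06398924762261726]) @ [[-0.95, -0.31], [-0.31, 0.95]]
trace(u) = 0.50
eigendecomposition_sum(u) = [[0.39,0.13], [0.13,0.04]] + [[0.01, -0.02],[-0.02, 0.06]]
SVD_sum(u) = [[0.39, 0.13],[0.13, 0.04]] + [[0.01, -0.02], [-0.02, 0.06]]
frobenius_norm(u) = 0.44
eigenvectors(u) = [[0.95, -0.31], [0.31, 0.95]]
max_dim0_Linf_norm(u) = 0.4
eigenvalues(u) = [0.44, 0.06]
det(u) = 0.03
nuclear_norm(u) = 0.50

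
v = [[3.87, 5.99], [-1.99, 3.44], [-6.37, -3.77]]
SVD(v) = [[-0.7,-0.31],[-0.11,-0.85],[0.71,-0.43]] @ diag([10.054296540163595, 4.51127710104959]) @ [[-0.70, -0.72], [0.72, -0.70]]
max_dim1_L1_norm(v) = 10.14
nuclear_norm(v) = 14.57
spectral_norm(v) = 10.05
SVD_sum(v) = [[4.87, 5.02],  [0.75, 0.78],  [-4.97, -5.12]] + [[-1.00, 0.97], [-2.74, 2.66], [-1.40, 1.35]]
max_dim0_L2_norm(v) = 7.87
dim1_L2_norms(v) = [7.13, 3.97, 7.4]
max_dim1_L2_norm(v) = 7.4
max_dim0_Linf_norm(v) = 6.37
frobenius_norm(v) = 11.02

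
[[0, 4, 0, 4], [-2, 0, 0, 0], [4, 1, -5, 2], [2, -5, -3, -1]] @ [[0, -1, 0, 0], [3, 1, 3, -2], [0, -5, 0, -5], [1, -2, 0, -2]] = [[16, -4, 12, -16], [0, 2, 0, 0], [5, 18, 3, 19], [-16, 10, -15, 27]]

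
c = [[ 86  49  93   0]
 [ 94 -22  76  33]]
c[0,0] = 86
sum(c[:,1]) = 27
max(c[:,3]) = 33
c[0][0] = 86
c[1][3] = 33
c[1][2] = 76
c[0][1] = 49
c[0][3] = 0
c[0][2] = 93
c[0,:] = [86, 49, 93, 0]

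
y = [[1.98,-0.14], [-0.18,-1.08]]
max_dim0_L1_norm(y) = 2.16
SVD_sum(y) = [[1.98, -0.06], [-0.15, 0.0]] + [[-0.00, -0.08], [-0.03, -1.08]]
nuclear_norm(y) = 3.08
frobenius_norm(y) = 2.27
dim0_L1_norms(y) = [2.16, 1.22]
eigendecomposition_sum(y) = [[1.98, -0.09],  [-0.12, 0.01]] + [[-0.0,-0.05], [-0.06,-1.09]]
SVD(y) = [[-1.0, 0.07],[0.07, 1.00]] @ diag([1.9887874898666549, 1.0878990395022379]) @ [[-1.00, 0.03],[-0.03, -1.0]]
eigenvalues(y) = [1.99, -1.09]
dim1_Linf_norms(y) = [1.98, 1.08]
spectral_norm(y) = 1.99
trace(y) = 0.90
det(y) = -2.16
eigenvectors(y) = [[1.00, 0.05], [-0.06, 1.0]]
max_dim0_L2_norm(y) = 1.99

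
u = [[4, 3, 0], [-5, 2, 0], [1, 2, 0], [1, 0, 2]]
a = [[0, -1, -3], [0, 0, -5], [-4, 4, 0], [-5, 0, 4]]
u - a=[[4, 4, 3], [-5, 2, 5], [5, -2, 0], [6, 0, -2]]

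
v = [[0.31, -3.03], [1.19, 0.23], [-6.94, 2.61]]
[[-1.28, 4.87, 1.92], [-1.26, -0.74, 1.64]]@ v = [[-7.93, 10.01], [-12.65, 7.93]]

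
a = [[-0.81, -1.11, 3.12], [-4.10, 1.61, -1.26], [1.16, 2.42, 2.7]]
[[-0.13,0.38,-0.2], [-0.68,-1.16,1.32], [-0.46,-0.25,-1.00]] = a @ [[0.12, 0.16, -0.3], [-0.17, -0.26, -0.08], [-0.07, 0.07, -0.17]]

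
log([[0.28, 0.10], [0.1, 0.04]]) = [[-1.66, 1.42], [1.42, -5.06]]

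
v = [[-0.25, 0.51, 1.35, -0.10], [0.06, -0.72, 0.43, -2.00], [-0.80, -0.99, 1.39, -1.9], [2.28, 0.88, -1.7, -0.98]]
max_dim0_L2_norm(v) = 2.93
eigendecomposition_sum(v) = [[-0.55+0.00j, (0.08+0j), (0.49-0j), 0.70-0.00j], [0.96-0.00j, -0.15-0.00j, -0.87+0.00j, -1.24+0.00j], [0.61-0.00j, (-0.09-0j), -0.54+0.00j, (-0.78+0j)], [(0.96-0j), (-0.15-0j), (-0.86+0j), (-1.23+0j)]] + [[(0.15+0.91j), (0.21+0.67j), 0.43-0.74j, -0.40+0.31j], [-0.45+0.55j, (-0.28+0.46j), (0.65-0.12j), -0.38-0.08j], [(-0.7+0.78j), -0.45+0.67j, (0.97-0.15j), -0.56-0.14j], [0.66+0.09j, (0.51-0j), -0.42-0.46j, (0.13+0.34j)]] + [[(0.15-0.91j), (0.21-0.67j), (0.43+0.74j), (-0.4-0.31j)], [-0.45-0.55j, -0.28-0.46j, (0.65+0.12j), -0.38+0.08j], [-0.70-0.78j, (-0.45-0.67j), (0.97+0.15j), (-0.56+0.14j)], [(0.66-0.09j), 0.51+0.00j, -0.42+0.46j, 0.13-0.34j]] + [[-0j, -0j, (-0+0j), (-0-0j)], [(-0+0j), -0.00+0.00j, -0j, 0.00+0.00j], [-0j, -0j, -0.00+0.00j, (-0-0j)], [0.00-0.00j, -0j, (-0+0j), (-0-0j)]]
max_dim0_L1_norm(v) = 4.98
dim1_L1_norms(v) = [2.21, 3.21, 5.08, 5.84]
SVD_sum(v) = [[-0.49,-0.32,0.60,-0.31], [-0.67,-0.43,0.81,-0.42], [-1.31,-0.86,1.60,-0.83], [1.3,0.85,-1.58,0.83]] + [[-0.12, 0.03, 0.04, 0.25], [0.78, -0.17, -0.28, -1.58], [0.52, -0.11, -0.19, -1.07], [0.88, -0.19, -0.32, -1.8]] + [[0.36, 0.80, 0.71, -0.03],[-0.05, -0.12, -0.10, 0.0],[-0.01, -0.02, -0.02, 0.0],[0.1, 0.22, 0.20, -0.01]] + [[0.0, -0.0, 0.00, 0.00], [0.0, -0.0, 0.0, 0.00], [-0.0, 0.00, -0.00, -0.0], [-0.0, 0.0, -0.0, -0.0]]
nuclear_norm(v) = 7.85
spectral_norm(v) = 3.68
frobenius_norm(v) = 4.88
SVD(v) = [[-0.24, 0.09, 0.95, -0.15], [-0.33, -0.6, -0.14, -0.72], [-0.65, -0.41, -0.02, 0.64], [0.64, -0.68, 0.27, 0.23]] @ diag([3.681307130376278, 2.9811682107329824, 1.1865942491239148, 0.0028282683616826314]) @ [[0.55, 0.36, -0.67, 0.35], [-0.43, 0.09, 0.16, 0.88], [0.32, 0.71, 0.63, -0.03], [-0.64, 0.60, -0.37, -0.31]]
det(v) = 0.04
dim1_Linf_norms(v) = [1.35, 2.0, 1.9, 2.28]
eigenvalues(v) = [(-2.47+0j), (0.96+1.57j), (0.96-1.57j), (-0+0j)]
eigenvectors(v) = [[(0.34+0j),0.34-0.42j,0.34+0.42j,0.64+0.00j], [(-0.61+0j),(0.42-0.02j),0.42+0.02j,(-0.6+0j)], [-0.38+0.00j,0.62+0.00j,0.62-0.00j,0.37+0.00j], [-0.60+0.00j,-0.22-0.33j,(-0.22+0.33j),(0.31+0j)]]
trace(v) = -0.56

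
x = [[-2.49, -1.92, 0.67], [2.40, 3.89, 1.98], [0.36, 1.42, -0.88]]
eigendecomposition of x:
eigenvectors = [[0.26+0.00j, -0.86+0.00j, -0.86-0.00j], [-0.93+0.00j, 0.37+0.15j, (0.37-0.15j)], [(-0.26+0j), -0.04-0.32j, (-0.04+0.32j)]]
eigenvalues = [(3.79+0j), (-1.63+0.59j), (-1.63-0.59j)]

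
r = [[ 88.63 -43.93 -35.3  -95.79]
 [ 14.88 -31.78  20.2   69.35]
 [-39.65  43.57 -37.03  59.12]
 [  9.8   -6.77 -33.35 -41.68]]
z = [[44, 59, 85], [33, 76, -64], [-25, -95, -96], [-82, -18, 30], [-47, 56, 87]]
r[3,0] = 9.8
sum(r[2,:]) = 26.009999999999998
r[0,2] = -35.3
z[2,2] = -96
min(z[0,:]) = 44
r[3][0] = 9.8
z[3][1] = -18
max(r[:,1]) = 43.57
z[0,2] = 85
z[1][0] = 33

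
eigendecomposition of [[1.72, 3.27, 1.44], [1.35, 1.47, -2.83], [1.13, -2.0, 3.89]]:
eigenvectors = [[0.71,-0.87,-0.31],[-0.61,-0.49,-0.64],[-0.36,-0.03,0.7]]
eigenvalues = [-1.78, 3.64, 5.22]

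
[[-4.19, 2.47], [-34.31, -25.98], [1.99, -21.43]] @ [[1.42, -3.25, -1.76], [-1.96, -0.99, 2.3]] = [[-10.79,11.17,13.06], [2.2,137.23,0.63], [44.83,14.75,-52.79]]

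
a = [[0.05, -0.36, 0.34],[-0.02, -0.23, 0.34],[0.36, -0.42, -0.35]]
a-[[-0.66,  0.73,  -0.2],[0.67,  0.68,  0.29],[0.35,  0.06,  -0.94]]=[[0.71, -1.09, 0.54],[-0.69, -0.91, 0.05],[0.01, -0.48, 0.59]]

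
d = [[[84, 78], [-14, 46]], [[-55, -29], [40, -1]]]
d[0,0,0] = 84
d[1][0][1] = -29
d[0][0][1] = 78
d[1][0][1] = -29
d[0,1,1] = 46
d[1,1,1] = -1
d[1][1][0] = 40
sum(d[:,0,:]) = 78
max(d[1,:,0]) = 40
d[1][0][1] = -29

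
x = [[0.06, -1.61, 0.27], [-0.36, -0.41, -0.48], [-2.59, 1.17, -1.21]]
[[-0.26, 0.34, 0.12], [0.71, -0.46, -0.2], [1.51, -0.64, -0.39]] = x @ [[0.06,  -0.33,  -0.07], [-0.08,  -0.02,  -0.00], [-1.45,  1.22,  0.47]]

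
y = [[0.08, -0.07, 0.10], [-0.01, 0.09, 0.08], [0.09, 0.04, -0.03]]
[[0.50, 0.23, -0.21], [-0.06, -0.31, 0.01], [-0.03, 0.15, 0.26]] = y @ [[1.49,2.31,1.38], [-2.38,-2.18,1.95], [2.16,-1.11,-1.87]]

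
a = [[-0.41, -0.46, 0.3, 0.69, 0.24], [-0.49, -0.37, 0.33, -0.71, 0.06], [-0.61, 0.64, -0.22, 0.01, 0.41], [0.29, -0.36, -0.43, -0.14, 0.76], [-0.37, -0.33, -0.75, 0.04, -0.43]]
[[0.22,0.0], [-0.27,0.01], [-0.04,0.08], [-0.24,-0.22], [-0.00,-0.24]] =a @ [[-0.00,-0.03], [0.06,0.21], [0.09,0.26], [0.38,0.02], [-0.16,-0.03]]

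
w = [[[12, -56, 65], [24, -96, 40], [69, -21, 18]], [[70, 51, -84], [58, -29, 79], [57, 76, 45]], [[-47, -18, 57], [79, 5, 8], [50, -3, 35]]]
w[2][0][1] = -18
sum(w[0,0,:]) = 21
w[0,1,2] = 40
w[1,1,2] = 79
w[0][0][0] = 12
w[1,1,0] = 58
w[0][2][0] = 69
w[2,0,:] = [-47, -18, 57]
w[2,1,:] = [79, 5, 8]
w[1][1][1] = -29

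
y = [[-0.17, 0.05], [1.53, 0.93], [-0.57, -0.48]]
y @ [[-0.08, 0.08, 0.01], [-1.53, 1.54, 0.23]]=[[-0.06,0.06,0.01], [-1.55,1.55,0.23], [0.78,-0.78,-0.12]]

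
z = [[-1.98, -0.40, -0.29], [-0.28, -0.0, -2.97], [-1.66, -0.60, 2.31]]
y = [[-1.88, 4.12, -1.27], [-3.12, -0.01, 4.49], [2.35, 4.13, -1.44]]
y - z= [[0.10, 4.52, -0.98],  [-2.84, -0.01, 7.46],  [4.01, 4.73, -3.75]]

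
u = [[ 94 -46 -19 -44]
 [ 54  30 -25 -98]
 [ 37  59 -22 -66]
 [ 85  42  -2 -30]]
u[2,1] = 59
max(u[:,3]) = -30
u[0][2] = -19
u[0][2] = -19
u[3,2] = -2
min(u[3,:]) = -30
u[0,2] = -19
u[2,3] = -66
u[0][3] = -44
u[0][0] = 94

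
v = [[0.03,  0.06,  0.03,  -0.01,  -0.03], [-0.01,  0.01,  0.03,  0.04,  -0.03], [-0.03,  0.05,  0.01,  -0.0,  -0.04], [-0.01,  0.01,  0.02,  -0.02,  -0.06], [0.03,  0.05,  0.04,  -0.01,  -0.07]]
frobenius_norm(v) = 0.17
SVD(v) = [[-0.48, 0.54, 0.26, 0.28, -0.58],[-0.23, -0.59, 0.71, -0.26, -0.17],[-0.39, -0.45, -0.17, 0.76, 0.2],[-0.37, -0.31, -0.63, -0.39, -0.45],[-0.65, 0.26, 0.02, -0.34, 0.63]] @ diag([0.14959832651581012, 0.05813742270718776, 0.046328322355796495, 0.041991273303437444, 0.005549801680082853]) @ [[-0.11, -0.58, -0.39, 0.06, 0.7], [0.80, 0.24, -0.03, -0.43, 0.34], [0.27, 0.19, 0.33, 0.83, 0.31], [-0.43, 0.75, -0.31, -0.05, 0.38], [0.31, 0.06, -0.80, 0.35, -0.38]]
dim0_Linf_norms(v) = [0.03, 0.06, 0.04, 0.04, 0.07]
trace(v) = -0.04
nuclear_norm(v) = 0.30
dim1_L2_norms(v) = [0.08, 0.06, 0.07, 0.07, 0.1]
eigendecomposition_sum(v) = [[(0.02+0.02j), 0.03-0.01j, 0.01-0.01j, -0.01j, (-0.01+0.01j)], [(-0.01+0.02j), 0.01+0.02j, (0.01+0.01j), 0.01-0.00j, -0.01-0.00j], [(-0.01+0.01j), (0.01+0.02j), (0.01+0.01j), 0.01-0.00j, -0.01-0.01j], [-0.01+0.00j, -0.00+0.01j, (-0+0.01j), (0.01+0.01j), (-0-0.01j)], [0.01+0.02j, (0.02+0j), 0.01-0.00j, 0.01-0.01j, (-0.01+0.01j)]] + [[(0.02-0.02j),(0.03+0.01j),0.01+0.01j,0.00+0.01j,(-0.01-0.01j)],[-0.01-0.02j,0.01-0.02j,0.01-0.01j,0.01+0.00j,-0.01+0.00j],[-0.01-0.01j,0.01-0.02j,0.01-0.01j,0.01+0.00j,-0.01+0.01j],[(-0.01-0j),(-0-0.01j),-0.00-0.01j,(0.01-0.01j),(-0+0.01j)],[(0.01-0.02j),0.02-0.00j,0.01+0.00j,0.01+0.01j,-0.01-0.01j]] + [[0.01j, 0.00-0.00j, 0.00+0.01j, (-0.01-0.01j), -0.01-0.03j], [0.01-0.02j, (-0.01-0j), 0.00-0.02j, 0.01+0.01j, -0.00+0.05j], [(-0.01+0.04j), (0.01-0j), (-0+0.03j), (-0.01-0.02j), -0.00-0.07j], [(0.01+0.03j), 0.01-0.00j, (0.01+0.02j), (-0.02-0.01j), -0.03-0.05j], [(0.01+0.02j), 0.01-0.00j, 0.01+0.02j, -0.01-0.00j, (-0.02-0.03j)]] + [[-0.01j, 0.00+0.00j, 0.00-0.01j, (-0.01+0.01j), (-0.01+0.03j)],[(0.01+0.02j), (-0.01+0j), 0.00+0.02j, 0.01-0.01j, -0.00-0.05j],[(-0.01-0.04j), 0.01+0.00j, -0.00-0.03j, (-0.01+0.02j), -0.00+0.07j],[0.01-0.03j, 0.01+0.00j, 0.01-0.02j, -0.02+0.01j, (-0.03+0.05j)],[0.01-0.02j, (0.01+0j), (0.01-0.02j), (-0.01+0j), -0.02+0.03j]] + [[(-0+0j), -0.00-0.00j, 0.00+0.00j, -0.00+0.00j, 0.00-0.00j],[-0.00+0.00j, -0.00-0.00j, 0.00+0.00j, (-0+0j), 0.00-0.00j],[0.01-0.00j, 0j, -0.00-0.00j, 0.00-0.00j, (-0.01+0j)],[(-0+0j), (-0-0j), 0.00+0.00j, -0.00+0.00j, 0.00-0.00j],[-0j, 0.00+0.00j, -0.00-0.00j, -0j, (-0+0j)]]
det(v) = -0.00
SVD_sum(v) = [[0.01, 0.04, 0.03, -0.0, -0.05], [0.0, 0.02, 0.01, -0.0, -0.02], [0.01, 0.03, 0.02, -0.0, -0.04], [0.01, 0.03, 0.02, -0.0, -0.04], [0.01, 0.06, 0.04, -0.01, -0.07]] + [[0.03, 0.01, -0.00, -0.01, 0.01], [-0.03, -0.01, 0.00, 0.01, -0.01], [-0.02, -0.01, 0.00, 0.01, -0.01], [-0.01, -0.0, 0.00, 0.01, -0.01], [0.01, 0.00, -0.0, -0.01, 0.01]] + [[0.00, 0.00, 0.00, 0.01, 0.00],[0.01, 0.01, 0.01, 0.03, 0.01],[-0.00, -0.00, -0.0, -0.01, -0.00],[-0.01, -0.01, -0.01, -0.02, -0.01],[0.00, 0.00, 0.0, 0.0, 0.00]] + [[-0.01, 0.01, -0.00, -0.00, 0.0], [0.00, -0.01, 0.00, 0.00, -0.0], [-0.01, 0.02, -0.01, -0.00, 0.01], [0.01, -0.01, 0.01, 0.0, -0.01], [0.01, -0.01, 0.0, 0.0, -0.01]] + [[-0.00, -0.0, 0.0, -0.00, 0.0], [-0.0, -0.0, 0.0, -0.0, 0.0], [0.0, 0.00, -0.0, 0.0, -0.00], [-0.0, -0.00, 0.00, -0.0, 0.00], [0.00, 0.0, -0.0, 0.0, -0.00]]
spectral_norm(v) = 0.15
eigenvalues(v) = [(0.03+0.06j), (0.03-0.06j), (-0.05+0.01j), (-0.05-0.01j), (-0.01+0j)]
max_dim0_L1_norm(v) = 0.23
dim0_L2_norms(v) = [0.05, 0.09, 0.06, 0.05, 0.11]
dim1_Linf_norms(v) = [0.06, 0.04, 0.05, 0.06, 0.07]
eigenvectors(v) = [[(-0.56+0j), (-0.56-0j), 0.23-0.04j, 0.23+0.04j, 0.23+0.00j], [-0.15-0.44j, -0.15+0.44j, -0.42-0.03j, (-0.42+0.03j), (0.15+0j)], [-0.08-0.45j, (-0.08+0.45j), 0.65+0.00j, (0.65-0j), -0.83+0.00j], [0.18-0.26j, 0.18+0.26j, 0.42-0.23j, (0.42+0.23j), 0.34+0.00j], [(-0.37-0.15j), (-0.37+0.15j), (0.28-0.2j), 0.28+0.20j, (-0.36+0j)]]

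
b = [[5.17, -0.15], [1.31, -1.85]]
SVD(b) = [[-0.96, -0.29], [-0.29, 0.96]] @ diag([5.3710196831303705, 1.7441753247383531]) @ [[-0.99, 0.12],  [-0.12, -0.99]]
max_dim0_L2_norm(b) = 5.33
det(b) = -9.37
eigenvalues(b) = [5.14, -1.82]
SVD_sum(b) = [[5.11, -0.64],[1.52, -0.19]] + [[0.06, 0.49], [-0.21, -1.66]]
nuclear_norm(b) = 7.12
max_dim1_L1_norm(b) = 5.32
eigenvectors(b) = [[0.98, 0.02], [0.18, 1.00]]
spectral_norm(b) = 5.37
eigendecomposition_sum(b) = [[5.16, -0.11], [0.97, -0.02]] + [[0.01,  -0.04],  [0.34,  -1.83]]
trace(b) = 3.32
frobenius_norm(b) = 5.65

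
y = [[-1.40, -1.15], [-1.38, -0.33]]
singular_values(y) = [2.25, 0.5]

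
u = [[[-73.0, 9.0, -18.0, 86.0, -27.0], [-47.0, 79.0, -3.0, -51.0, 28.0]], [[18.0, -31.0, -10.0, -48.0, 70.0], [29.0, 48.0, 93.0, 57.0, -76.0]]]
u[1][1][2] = 93.0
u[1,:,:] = [[18.0, -31.0, -10.0, -48.0, 70.0], [29.0, 48.0, 93.0, 57.0, -76.0]]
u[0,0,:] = [-73.0, 9.0, -18.0, 86.0, -27.0]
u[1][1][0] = 29.0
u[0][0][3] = 86.0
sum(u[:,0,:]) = -24.0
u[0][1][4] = 28.0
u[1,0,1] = -31.0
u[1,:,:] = [[18.0, -31.0, -10.0, -48.0, 70.0], [29.0, 48.0, 93.0, 57.0, -76.0]]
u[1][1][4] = -76.0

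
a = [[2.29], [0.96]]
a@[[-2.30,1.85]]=[[-5.27, 4.24], [-2.21, 1.78]]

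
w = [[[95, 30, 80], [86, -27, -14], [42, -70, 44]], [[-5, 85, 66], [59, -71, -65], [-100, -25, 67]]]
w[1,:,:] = [[-5, 85, 66], [59, -71, -65], [-100, -25, 67]]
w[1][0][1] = 85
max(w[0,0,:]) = 95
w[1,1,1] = -71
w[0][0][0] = 95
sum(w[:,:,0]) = 177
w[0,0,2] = 80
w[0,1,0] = 86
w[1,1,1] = -71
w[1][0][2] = 66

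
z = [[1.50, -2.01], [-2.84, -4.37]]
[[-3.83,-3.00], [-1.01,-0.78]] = z@[[-1.2, -0.94],[1.01, 0.79]]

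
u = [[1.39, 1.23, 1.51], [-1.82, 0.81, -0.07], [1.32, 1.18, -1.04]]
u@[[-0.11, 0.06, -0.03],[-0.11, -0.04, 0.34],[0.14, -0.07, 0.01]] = [[-0.08,-0.07,0.39], [0.1,-0.14,0.33], [-0.42,0.10,0.35]]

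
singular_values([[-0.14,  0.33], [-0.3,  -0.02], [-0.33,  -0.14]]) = [0.47, 0.36]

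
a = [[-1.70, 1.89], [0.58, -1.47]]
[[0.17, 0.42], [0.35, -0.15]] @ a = [[-0.05, -0.30], [-0.68, 0.88]]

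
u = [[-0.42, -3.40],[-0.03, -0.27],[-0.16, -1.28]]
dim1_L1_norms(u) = [3.82, 0.3, 1.44]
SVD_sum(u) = [[-0.42, -3.40], [-0.03, -0.27], [-0.16, -1.28]] + [[0.00, -0.0],  [0.0, -0.0],  [-0.00, 0.00]]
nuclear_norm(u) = 3.67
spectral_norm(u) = 3.67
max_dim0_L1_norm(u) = 4.95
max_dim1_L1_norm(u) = 3.82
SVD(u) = [[-0.93, -0.10], [-0.07, -0.89], [-0.35, 0.45]] @ diag([3.6707200390477777, 0.0037940655072283176]) @ [[0.12, 0.99], [-0.99, 0.12]]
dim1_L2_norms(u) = [3.43, 0.27, 1.29]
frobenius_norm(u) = 3.67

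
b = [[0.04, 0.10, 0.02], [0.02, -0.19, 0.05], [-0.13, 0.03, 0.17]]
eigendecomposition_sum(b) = [[(0.03+0.15j), (0.01+0.04j), 0.01-0.09j], [(-0+0.06j), 0.02j, 0.01-0.03j], [(-0.06+0.3j), -0.01+0.08j, (0.09-0.15j)]] + [[(0.03-0.15j), 0.01-0.04j, (0.01+0.09j)], [-0.00-0.06j, -0.02j, 0.01+0.03j], [(-0.06-0.3j), -0.01-0.08j, (0.09+0.15j)]] + [[-0.01+0.00j, 0.07+0.00j, (-0.01-0j)], [0.03-0.00j, (-0.19-0j), 0.02+0.00j], [-0.01+0.00j, 0.04+0.00j, -0.01-0.00j]]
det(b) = -0.00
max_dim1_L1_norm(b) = 0.33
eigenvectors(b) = [[0.42-0.16j, (0.42+0.16j), (-0.35+0j)], [(0.17-0.02j), (0.17+0.02j), (0.92+0j)], [0.88+0.00j, 0.88-0.00j, -0.19+0.00j]]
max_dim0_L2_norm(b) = 0.22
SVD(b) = [[0.41,  -0.15,  -0.9], [-0.82,  0.37,  -0.44], [0.40,  0.92,  0.03]] @ diag([0.21798334993484494, 0.21582425741665398, 0.06002623644484803]) @ [[-0.24, 0.96, 0.16], [-0.55, -0.27, 0.79], [-0.8, -0.1, -0.59]]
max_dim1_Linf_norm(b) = 0.19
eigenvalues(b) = [(0.11+0.02j), (0.11-0.02j), (-0.21+0j)]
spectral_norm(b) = 0.22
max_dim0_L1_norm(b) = 0.32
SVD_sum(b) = [[-0.02, 0.09, 0.01], [0.04, -0.17, -0.03], [-0.02, 0.08, 0.01]] + [[0.02, 0.01, -0.03], [-0.04, -0.02, 0.06], [-0.11, -0.05, 0.16]] + [[0.04,0.01,0.03], [0.02,0.00,0.02], [-0.00,-0.0,-0.00]]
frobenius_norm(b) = 0.31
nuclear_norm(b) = 0.49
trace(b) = 0.02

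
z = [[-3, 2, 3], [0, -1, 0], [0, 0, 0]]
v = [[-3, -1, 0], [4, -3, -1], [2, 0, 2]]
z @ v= [[23, -3, 4], [-4, 3, 1], [0, 0, 0]]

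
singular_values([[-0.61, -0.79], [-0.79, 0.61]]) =[1.0, 1.0]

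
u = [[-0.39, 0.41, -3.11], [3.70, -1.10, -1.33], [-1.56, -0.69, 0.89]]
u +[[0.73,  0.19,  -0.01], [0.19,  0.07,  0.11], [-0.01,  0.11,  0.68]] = [[0.34, 0.60, -3.12], [3.89, -1.03, -1.22], [-1.57, -0.58, 1.57]]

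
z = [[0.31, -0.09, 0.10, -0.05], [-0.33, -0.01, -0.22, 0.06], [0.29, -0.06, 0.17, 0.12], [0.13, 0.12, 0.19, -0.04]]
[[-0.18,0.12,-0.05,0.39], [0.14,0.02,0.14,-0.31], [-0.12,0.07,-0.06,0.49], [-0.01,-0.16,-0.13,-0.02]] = z@ [[-0.53, 0.22, 0.13, 0.76],[0.27, -1.03, 0.03, -1.53],[0.18, -0.35, -0.75, 0.52],[0.17, 0.04, 0.27, 0.74]]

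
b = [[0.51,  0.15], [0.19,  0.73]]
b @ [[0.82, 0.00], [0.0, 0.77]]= [[0.42, 0.12],[0.16, 0.56]]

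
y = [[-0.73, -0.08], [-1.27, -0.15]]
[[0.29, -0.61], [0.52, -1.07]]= y @ [[-0.31, 0.76], [-0.82, 0.68]]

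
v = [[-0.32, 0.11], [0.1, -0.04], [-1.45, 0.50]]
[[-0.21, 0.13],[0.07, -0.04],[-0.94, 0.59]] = v@[[0.49, -0.35], [-0.45, 0.17]]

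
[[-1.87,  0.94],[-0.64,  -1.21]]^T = [[-1.87,-0.64], [0.94,-1.21]]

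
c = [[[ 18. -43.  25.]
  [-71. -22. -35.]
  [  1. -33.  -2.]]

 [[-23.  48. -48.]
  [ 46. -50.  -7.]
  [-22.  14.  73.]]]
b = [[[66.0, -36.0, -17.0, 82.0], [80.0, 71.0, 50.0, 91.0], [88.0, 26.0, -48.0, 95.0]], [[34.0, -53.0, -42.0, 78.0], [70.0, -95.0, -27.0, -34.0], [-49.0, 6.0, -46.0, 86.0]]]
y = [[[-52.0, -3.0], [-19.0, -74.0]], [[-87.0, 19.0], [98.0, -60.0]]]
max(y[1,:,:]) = 98.0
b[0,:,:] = [[66.0, -36.0, -17.0, 82.0], [80.0, 71.0, 50.0, 91.0], [88.0, 26.0, -48.0, 95.0]]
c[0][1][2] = -35.0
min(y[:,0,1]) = -3.0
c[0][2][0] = 1.0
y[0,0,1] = -3.0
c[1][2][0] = -22.0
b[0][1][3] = 91.0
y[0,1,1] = -74.0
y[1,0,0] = -87.0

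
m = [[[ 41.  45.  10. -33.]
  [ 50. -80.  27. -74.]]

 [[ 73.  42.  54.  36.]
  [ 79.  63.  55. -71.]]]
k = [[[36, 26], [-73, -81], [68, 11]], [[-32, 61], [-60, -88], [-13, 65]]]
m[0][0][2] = 10.0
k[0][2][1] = 11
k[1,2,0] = -13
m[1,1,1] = 63.0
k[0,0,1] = 26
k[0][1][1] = -81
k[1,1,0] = -60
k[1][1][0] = -60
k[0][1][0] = -73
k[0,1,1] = -81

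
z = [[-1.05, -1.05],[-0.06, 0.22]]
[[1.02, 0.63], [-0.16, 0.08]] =z@[[-0.20,-0.74], [-0.77,0.14]]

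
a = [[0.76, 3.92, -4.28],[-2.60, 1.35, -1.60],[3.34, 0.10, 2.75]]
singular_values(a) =[6.7, 4.25, 1.07]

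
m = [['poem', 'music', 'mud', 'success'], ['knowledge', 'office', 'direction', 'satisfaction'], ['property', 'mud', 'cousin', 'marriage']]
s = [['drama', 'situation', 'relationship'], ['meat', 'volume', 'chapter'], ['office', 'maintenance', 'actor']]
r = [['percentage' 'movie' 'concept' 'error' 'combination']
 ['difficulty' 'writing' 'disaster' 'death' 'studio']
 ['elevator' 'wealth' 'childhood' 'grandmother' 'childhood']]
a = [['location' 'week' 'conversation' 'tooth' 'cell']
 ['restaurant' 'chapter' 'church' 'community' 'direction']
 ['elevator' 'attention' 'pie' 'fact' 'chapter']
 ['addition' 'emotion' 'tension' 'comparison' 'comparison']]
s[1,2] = 'chapter'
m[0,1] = 'music'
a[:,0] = ['location', 'restaurant', 'elevator', 'addition']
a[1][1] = 'chapter'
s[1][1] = 'volume'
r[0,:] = ['percentage', 'movie', 'concept', 'error', 'combination']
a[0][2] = 'conversation'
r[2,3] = 'grandmother'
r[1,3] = 'death'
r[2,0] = 'elevator'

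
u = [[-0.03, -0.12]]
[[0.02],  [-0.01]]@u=[[-0.00, -0.0], [0.0, 0.0]]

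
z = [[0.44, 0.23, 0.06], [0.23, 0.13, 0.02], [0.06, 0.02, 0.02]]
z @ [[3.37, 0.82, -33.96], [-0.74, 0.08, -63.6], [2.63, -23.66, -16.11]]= [[1.47, -1.04, -30.54], [0.73, -0.27, -16.4], [0.24, -0.42, -3.63]]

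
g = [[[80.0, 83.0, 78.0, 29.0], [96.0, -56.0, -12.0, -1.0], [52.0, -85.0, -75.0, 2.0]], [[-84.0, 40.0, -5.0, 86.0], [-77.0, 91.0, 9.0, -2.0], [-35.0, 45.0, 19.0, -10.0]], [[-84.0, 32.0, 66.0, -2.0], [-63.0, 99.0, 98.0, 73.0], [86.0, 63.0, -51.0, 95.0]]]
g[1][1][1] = 91.0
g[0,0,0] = 80.0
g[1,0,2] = -5.0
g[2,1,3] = 73.0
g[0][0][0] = 80.0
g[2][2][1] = 63.0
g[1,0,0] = -84.0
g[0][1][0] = 96.0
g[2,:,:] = [[-84.0, 32.0, 66.0, -2.0], [-63.0, 99.0, 98.0, 73.0], [86.0, 63.0, -51.0, 95.0]]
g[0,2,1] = -85.0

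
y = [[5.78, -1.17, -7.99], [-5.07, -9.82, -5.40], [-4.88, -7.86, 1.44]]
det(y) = -301.94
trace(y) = -2.60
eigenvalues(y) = [-14.44, 9.67, 2.16]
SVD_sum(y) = [[-0.17, -0.31, -0.09], [-5.55, -10.26, -3.07], [-3.94, -7.28, -2.18]] + [[5.44, -0.47, -8.25], [1.20, -0.1, -1.83], [-1.93, 0.17, 2.92]] + [[0.51, -0.38, 0.36],  [-0.72, 0.54, -0.5],  [0.99, -0.74, 0.70]]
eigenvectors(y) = [[0.24, 0.90, 0.75], [0.84, -0.12, -0.51], [0.49, -0.42, 0.42]]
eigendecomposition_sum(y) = [[-1.11,-2.94,-1.56], [-3.85,-10.17,-5.4], [-2.25,-5.94,-3.15]] + [[6.31, 2.84, -7.98], [-0.82, -0.37, 1.04], [-2.95, -1.33, 3.74]] + [[0.59,-1.07,1.55], [-0.39,0.72,-1.04], [0.32,-0.59,0.85]]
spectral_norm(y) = 14.80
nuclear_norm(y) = 27.42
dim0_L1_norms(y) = [15.73, 18.85, 14.83]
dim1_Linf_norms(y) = [7.99, 9.82, 7.86]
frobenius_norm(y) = 18.37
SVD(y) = [[0.02, -0.92, 0.38], [0.82, -0.2, -0.54], [0.58, 0.33, 0.75]] @ diag([14.796366021429284, 10.725188294701091, 1.9026793221927327]) @ [[-0.46, -0.85, -0.25],[-0.55, 0.05, 0.83],[0.7, -0.52, 0.49]]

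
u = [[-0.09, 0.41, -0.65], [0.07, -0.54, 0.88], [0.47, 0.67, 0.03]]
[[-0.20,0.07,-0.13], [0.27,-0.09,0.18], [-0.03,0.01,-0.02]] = u @ [[-0.04, 0.02, -0.03], [-0.03, 0.01, -0.02], [0.29, -0.10, 0.19]]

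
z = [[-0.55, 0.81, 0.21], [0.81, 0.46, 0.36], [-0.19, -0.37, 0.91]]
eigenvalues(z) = [(-1+0j), (0.91+0.42j), (0.91-0.42j)]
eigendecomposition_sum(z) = [[(-0.76-0j), 0.43+0.00j, -0j], [0.42+0.00j, -0.24-0.00j, -0.00+0.00j], [0.01+0.00j, (-0-0j), (-0+0j)]] + [[(0.11+0.05j), (0.19+0.09j), 0.10-0.22j],[0.19+0.09j, 0.35+0.16j, 0.18-0.40j],[-0.10+0.22j, -0.18+0.40j, (0.46+0.21j)]] + [[0.11-0.05j, 0.19-0.09j, 0.10+0.22j], [(0.19-0.09j), (0.35-0.16j), 0.18+0.40j], [(-0.1-0.22j), -0.18-0.40j, (0.46-0.21j)]]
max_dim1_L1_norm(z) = 1.63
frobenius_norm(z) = 1.73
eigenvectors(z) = [[(0.88+0j), -0.34j, 0.00+0.34j], [(-0.48+0j), -0.00-0.62j, -0.00+0.62j], [-0.01+0.00j, (0.71+0j), (0.71-0j)]]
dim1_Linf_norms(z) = [0.81, 0.81, 0.91]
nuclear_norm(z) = 3.00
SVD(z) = [[0.76, -0.48, -0.43], [-0.02, -0.69, 0.72], [-0.64, -0.54, -0.54]] @ diag([1.0030356015784827, 1.000965657258482, 0.9965376736256325]) @ [[-0.31, 0.84, -0.43], [-0.19, -0.5, -0.84], [0.93, 0.18, -0.32]]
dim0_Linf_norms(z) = [0.81, 0.81, 0.91]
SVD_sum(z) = [[-0.24, 0.65, -0.33], [0.01, -0.02, 0.01], [0.20, -0.55, 0.28]] + [[0.09, 0.24, 0.40], [0.13, 0.35, 0.58], [0.10, 0.27, 0.46]] + [[-0.40, -0.08, 0.14], [0.67, 0.13, -0.23], [-0.50, -0.1, 0.17]]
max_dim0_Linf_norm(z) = 0.91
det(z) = -1.00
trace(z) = 0.82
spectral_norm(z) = 1.00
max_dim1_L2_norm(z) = 1.0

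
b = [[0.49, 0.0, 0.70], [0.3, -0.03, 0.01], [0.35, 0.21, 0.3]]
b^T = [[0.49, 0.30, 0.35],[0.0, -0.03, 0.21],[0.70, 0.01, 0.3]]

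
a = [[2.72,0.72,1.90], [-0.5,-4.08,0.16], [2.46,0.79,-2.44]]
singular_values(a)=[4.71, 3.08, 3.06]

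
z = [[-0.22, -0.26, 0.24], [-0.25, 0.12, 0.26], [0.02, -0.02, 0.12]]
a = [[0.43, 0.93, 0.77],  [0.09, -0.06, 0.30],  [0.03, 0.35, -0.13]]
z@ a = [[-0.11, -0.11, -0.28], [-0.09, -0.15, -0.19], [0.01, 0.06, -0.01]]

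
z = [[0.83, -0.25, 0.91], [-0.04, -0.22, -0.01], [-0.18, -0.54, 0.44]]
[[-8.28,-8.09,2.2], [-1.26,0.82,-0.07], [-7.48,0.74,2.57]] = z @ [[1.78, -6.27, -3.06], [5.83, -2.41, 0.64], [-9.12, -3.83, 5.38]]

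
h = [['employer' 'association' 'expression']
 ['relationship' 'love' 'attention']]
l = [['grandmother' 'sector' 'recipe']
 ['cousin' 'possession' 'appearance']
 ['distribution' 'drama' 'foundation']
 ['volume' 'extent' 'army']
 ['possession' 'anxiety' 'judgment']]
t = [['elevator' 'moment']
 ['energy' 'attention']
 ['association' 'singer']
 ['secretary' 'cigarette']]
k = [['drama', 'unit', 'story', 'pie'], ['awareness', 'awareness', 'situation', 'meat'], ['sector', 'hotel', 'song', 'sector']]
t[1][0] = 'energy'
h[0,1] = 'association'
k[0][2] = 'story'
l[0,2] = 'recipe'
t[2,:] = ['association', 'singer']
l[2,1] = 'drama'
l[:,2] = ['recipe', 'appearance', 'foundation', 'army', 'judgment']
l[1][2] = 'appearance'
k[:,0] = ['drama', 'awareness', 'sector']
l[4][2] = 'judgment'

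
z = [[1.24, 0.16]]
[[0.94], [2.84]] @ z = [[1.17,  0.15], [3.52,  0.45]]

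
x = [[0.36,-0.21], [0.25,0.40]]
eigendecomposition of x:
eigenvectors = [[(0.06-0.67j), (0.06+0.67j)], [-0.74+0.00j, (-0.74-0j)]]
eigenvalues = [(0.38+0.23j), (0.38-0.23j)]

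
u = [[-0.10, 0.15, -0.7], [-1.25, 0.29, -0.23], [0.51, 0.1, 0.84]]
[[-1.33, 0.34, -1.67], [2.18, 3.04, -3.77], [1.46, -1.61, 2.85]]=u @ [[-1.76, -2.55, 2.55], [1.98, -0.72, -0.50], [2.57, -0.28, 1.91]]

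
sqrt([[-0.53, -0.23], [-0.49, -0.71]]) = [[0.69j, 0.00+0.15j], [0.33j, 0.81j]]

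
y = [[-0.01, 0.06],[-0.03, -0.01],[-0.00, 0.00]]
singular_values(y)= [0.06, 0.03]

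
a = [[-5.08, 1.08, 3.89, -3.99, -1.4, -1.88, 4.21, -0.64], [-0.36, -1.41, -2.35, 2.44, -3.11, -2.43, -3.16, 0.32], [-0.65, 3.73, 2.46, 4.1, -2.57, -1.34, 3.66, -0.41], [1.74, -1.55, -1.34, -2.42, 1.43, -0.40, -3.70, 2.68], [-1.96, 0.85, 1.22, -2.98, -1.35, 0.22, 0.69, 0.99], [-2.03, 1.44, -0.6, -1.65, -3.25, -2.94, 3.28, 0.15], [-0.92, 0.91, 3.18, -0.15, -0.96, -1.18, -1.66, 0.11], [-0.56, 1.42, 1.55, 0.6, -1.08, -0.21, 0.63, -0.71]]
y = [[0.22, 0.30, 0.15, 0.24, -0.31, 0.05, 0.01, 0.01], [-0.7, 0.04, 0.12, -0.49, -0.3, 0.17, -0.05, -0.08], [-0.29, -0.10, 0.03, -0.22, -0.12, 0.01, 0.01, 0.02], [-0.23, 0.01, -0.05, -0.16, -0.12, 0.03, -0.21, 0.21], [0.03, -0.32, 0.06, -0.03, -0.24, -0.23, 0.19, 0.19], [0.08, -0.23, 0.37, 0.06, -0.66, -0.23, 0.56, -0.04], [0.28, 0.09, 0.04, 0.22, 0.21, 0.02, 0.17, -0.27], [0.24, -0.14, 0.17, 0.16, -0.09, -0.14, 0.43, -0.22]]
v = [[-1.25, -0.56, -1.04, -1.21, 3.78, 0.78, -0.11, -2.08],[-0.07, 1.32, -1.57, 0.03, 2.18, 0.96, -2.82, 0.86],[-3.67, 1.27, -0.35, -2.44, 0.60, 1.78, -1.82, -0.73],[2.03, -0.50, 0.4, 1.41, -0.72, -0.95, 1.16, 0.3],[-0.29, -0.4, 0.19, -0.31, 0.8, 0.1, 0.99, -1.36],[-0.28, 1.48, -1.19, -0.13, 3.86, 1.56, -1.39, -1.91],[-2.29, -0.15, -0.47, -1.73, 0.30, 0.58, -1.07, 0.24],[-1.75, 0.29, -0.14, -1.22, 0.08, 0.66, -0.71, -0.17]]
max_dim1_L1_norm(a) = 22.17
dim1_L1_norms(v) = [10.81, 9.81, 12.66, 7.47, 4.44, 11.8, 6.83, 5.02]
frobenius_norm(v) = 11.24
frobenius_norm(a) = 17.26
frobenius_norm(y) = 1.87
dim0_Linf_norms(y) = [0.7, 0.32, 0.37, 0.49, 0.66, 0.23, 0.56, 0.27]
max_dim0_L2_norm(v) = 5.96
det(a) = 808.27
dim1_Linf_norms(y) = [0.31, 0.7, 0.29, 0.23, 0.32, 0.66, 0.28, 0.43]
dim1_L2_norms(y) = [0.56, 0.93, 0.4, 0.43, 0.54, 1.0, 0.53, 0.63]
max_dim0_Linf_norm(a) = 5.08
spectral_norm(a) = 12.50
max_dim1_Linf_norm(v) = 3.86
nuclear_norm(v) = 19.88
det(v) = -0.00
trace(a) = -13.11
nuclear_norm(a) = 37.37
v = a @ y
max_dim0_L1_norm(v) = 12.32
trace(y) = -0.39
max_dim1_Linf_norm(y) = 0.7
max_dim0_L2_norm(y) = 0.9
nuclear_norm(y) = 3.53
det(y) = 0.00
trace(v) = 2.25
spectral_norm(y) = 1.25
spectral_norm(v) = 8.98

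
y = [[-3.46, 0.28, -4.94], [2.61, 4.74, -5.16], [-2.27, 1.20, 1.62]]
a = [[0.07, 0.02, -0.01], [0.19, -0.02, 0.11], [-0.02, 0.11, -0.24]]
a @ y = [[-0.17, 0.1, -0.47], [-0.96, 0.09, -0.66], [0.9, 0.23, -0.86]]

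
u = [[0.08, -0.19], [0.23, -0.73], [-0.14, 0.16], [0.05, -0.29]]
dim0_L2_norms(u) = [0.29, 0.82]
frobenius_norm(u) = 0.87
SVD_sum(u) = [[0.06, -0.2], [0.24, -0.73], [-0.06, 0.19], [0.09, -0.28]] + [[0.02, 0.01], [-0.01, -0.0], [-0.08, -0.03], [-0.04, -0.01]]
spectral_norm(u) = 0.87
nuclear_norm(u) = 0.96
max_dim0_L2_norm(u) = 0.82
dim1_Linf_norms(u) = [0.19, 0.73, 0.16, 0.29]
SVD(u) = [[-0.24, 0.17], [-0.88, -0.1], [0.23, -0.87], [-0.34, -0.45]] @ diag([0.8665931670194333, 0.09547922745408295]) @ [[-0.31, 0.95], [0.95, 0.31]]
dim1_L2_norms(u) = [0.21, 0.77, 0.21, 0.29]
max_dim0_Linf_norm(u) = 0.73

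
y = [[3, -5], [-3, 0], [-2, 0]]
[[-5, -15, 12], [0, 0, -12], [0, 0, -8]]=y @ [[0, 0, 4], [1, 3, 0]]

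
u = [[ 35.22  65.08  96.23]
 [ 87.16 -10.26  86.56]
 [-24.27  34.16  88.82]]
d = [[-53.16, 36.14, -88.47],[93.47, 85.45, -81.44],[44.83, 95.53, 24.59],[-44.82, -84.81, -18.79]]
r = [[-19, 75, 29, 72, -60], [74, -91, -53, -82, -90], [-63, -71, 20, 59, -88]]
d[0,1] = 36.14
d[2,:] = [44.83, 95.53, 24.59]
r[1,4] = -90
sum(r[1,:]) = -242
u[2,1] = 34.16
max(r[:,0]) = 74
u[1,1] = -10.26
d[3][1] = -84.81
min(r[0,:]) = -60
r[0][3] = 72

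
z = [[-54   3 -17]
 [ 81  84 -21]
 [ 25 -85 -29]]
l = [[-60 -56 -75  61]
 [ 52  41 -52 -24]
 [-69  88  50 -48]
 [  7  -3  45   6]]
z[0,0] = -54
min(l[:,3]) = -48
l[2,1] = 88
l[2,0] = -69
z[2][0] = 25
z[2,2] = -29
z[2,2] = -29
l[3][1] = -3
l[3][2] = 45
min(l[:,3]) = -48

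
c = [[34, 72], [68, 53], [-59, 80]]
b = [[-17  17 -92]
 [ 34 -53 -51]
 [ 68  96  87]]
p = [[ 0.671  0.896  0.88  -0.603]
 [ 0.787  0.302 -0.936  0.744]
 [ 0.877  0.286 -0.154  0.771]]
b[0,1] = 17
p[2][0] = 0.877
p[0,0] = 0.671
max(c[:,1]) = 80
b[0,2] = -92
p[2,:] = [0.877, 0.286, -0.154, 0.771]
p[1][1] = 0.302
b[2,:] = [68, 96, 87]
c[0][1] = 72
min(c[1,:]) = 53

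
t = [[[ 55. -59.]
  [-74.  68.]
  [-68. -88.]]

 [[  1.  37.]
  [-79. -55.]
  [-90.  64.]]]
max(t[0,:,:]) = 68.0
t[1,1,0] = -79.0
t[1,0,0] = 1.0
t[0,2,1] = -88.0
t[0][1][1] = 68.0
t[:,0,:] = [[55.0, -59.0], [1.0, 37.0]]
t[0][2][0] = -68.0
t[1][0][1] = 37.0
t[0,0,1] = -59.0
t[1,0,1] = 37.0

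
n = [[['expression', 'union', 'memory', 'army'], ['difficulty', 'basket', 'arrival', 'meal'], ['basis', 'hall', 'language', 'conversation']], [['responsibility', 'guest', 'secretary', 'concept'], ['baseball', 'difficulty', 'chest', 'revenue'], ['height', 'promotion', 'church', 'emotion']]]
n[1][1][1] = 'difficulty'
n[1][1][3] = 'revenue'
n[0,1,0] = 'difficulty'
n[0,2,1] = 'hall'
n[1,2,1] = 'promotion'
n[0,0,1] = 'union'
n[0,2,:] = ['basis', 'hall', 'language', 'conversation']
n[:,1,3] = ['meal', 'revenue']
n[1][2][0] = 'height'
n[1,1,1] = 'difficulty'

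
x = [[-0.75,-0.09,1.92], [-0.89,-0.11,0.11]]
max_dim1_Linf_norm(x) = 1.92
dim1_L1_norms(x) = [2.76, 1.11]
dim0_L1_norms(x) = [1.64, 0.2, 2.03]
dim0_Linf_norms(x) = [0.89, 0.11, 1.92]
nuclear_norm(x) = 2.89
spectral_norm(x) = 2.11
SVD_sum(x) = [[-0.91, -0.11, 1.84], [-0.22, -0.03, 0.45]] + [[0.16, 0.02, 0.08], [-0.67, -0.08, -0.34]]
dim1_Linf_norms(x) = [1.92, 0.89]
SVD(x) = [[-0.97, -0.24], [-0.24, 0.97]] @ diag([2.114932325027118, 0.7748298268364412]) @ [[0.44, 0.05, -0.89], [-0.89, -0.11, -0.45]]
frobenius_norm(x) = 2.25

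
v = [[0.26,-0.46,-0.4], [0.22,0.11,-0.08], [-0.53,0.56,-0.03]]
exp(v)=[[1.35, -0.68, -0.43], [0.29, 1.02, -0.13], [-0.53, 0.73, 1.05]]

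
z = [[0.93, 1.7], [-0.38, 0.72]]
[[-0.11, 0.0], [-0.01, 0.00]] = z@[[-0.05, -0.00], [-0.04, -0.0]]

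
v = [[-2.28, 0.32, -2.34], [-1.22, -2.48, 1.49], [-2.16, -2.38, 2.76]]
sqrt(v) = [[(0.24+1.5j), 0.36-0.06j, (-0.76+0.68j)],[(-0.21+0.38j), -0.32+1.50j, 0.67-0.41j],[(-0.55+0.65j), -0.82+0.69j, 1.75+0.02j]]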